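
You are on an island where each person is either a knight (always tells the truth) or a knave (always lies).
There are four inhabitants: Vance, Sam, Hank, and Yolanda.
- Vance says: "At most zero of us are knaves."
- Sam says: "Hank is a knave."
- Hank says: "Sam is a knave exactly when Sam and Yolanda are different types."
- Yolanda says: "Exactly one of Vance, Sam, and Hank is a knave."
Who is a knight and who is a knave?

As a knave, Vance's statement "at most zero of us are knaves" should be false; it is.
Sam is a knight; "Hank is a knave" is True, as required.
Hank is a knave, so "Sam is a knave exactly when Sam and Yolanda are different types" must be false — and it is.
Since Yolanda is a knave, "exactly one of Vance, Sam, and Hank is a knave" needs to be false, which holds.

Vance is a knave, Sam is a knight, Hank is a knave, and Yolanda is a knave.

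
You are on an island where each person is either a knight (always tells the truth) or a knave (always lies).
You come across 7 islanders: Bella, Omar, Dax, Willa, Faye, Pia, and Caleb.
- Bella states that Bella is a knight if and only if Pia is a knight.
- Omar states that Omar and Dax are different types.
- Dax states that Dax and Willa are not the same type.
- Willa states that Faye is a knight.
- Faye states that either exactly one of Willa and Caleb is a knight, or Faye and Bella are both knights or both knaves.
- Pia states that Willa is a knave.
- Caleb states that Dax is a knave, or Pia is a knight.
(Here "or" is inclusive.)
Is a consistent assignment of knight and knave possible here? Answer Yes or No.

No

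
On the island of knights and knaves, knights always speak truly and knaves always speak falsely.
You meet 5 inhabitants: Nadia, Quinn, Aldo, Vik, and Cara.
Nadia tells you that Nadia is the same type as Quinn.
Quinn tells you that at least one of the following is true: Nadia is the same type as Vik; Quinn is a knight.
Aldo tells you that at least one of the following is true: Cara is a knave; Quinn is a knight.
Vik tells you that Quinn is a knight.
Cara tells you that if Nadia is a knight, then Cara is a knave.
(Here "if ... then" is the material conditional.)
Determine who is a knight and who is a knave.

Knights: Quinn, Aldo, Vik, and Cara. Knaves: Nadia.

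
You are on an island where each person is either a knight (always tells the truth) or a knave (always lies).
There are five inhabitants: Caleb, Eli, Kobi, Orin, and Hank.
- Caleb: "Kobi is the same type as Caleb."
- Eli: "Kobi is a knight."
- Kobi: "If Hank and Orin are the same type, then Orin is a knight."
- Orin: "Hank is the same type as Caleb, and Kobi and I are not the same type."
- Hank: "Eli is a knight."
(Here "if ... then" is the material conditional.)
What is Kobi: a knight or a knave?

Consistent assignments: {Caleb=knave, Eli=knight, Kobi=knight, Orin=knave, Hank=knight}
In every consistent assignment, Kobi is a knight.

Kobi is a knight.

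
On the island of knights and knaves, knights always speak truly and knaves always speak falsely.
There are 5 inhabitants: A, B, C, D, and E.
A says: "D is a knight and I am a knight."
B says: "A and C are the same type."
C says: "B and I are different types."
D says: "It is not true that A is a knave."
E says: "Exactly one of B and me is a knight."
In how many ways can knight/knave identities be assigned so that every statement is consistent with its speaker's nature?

4

Consistent assignments:
  A=knight, B=knave, C=knave, D=knight, E=knight
  A=knight, B=knave, C=knave, D=knight, E=knave
  A=knave, B=knave, C=knight, D=knave, E=knight
  A=knave, B=knave, C=knight, D=knave, E=knave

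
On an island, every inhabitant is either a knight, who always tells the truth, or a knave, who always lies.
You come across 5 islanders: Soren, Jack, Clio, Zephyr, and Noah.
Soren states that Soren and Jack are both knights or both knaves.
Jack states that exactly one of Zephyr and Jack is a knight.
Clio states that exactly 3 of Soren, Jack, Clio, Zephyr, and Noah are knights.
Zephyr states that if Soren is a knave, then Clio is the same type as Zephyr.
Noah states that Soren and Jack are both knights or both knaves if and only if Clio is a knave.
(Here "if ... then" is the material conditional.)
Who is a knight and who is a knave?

Soren is a knave, Jack is a knight, Clio is a knight, Zephyr is a knave, and Noah is a knight.

Suppose Soren is a knight. Then Soren's statement "Soren and Jack are both knights or both knaves" would have to be true. Checking the 16 ways to assign the others, none is consistent with every speaker.
(For instance, with Jack=knight, Clio=knight, Zephyr=knave, Noah=knight, Clio's claim "exactly 3 of Soren, Jack, Clio, Zephyr, and Noah are knights" comes out false where it would need to be true.)
So Soren must be a knave, making "Soren and Jack are both knights or both knaves" false. Taking Soren=knave, Jack=knight, Clio=knight, Zephyr=knave, Noah=knight, each remaining statement checks out:
  Jack (knight): "exactly one of Zephyr and Jack is a knight" — true. ✓
  Clio (knight): "exactly 3 of Soren, Jack, Clio, Zephyr, and Noah are knights" — true. ✓
  Zephyr (knave): "if Soren is a knave, then Clio is the same type as Zephyr" — false. ✓
  Noah (knight): "Soren and Jack are both knights or both knaves if and only if Clio is a knave" — true. ✓
This is the unique consistent assignment.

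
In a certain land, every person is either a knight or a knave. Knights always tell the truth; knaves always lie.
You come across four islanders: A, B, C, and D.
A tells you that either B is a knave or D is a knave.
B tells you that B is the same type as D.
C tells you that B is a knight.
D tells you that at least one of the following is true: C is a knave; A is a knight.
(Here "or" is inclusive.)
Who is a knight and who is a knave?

A is a knight, B is a knave, C is a knave, and D is a knight.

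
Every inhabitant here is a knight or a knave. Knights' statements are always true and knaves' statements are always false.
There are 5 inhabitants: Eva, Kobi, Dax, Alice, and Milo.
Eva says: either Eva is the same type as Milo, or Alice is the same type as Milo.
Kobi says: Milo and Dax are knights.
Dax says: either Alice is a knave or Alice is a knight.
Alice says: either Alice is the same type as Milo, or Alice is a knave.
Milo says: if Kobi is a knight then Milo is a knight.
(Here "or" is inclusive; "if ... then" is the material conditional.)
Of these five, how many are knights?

The unique consistent assignment is Eva=knight, Kobi=knight, Dax=knight, Alice=knight, Milo=knight.
That has 5 knights.

5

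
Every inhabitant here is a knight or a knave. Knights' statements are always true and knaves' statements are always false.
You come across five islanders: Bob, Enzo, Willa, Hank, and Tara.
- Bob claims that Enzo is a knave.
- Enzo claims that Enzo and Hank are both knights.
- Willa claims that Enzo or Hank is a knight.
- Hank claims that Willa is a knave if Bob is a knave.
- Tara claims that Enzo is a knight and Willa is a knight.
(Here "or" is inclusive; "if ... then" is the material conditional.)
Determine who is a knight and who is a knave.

Bob is a knight, Enzo is a knave, Willa is a knight, Hank is a knight, and Tara is a knave.

Since Bob is a knight, "Enzo is a knave" needs to be True, which holds.
As a knave, Enzo's statement "Enzo and Hank are both knights" should be False; it is.
Willa is a knight, and the claim "Enzo or Hank is a knight" is indeed True.
Hank (knight): "Willa is a knave if Bob is a knave" — True. ✓
Tara is a knave, and the claim "Enzo is a knight and Willa is a knight" is indeed False.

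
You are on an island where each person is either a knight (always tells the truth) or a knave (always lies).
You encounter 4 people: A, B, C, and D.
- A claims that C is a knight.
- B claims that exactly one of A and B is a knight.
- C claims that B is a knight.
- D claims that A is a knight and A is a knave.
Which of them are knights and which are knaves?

Suppose A is a knight. Then A's statement "C is a knight" would have to be true. Checking the 8 ways to assign the others, none is consistent with every speaker.
(For instance, with B=knave, C=knave, D=knave, A's claim "C is a knight" comes out false where it would need to be true.)
So A must be a knave, making "C is a knight" false. Taking A=knave, B=knave, C=knave, D=knave, each remaining statement checks out:
  B (knave): "exactly one of A and B is a knight" — false. ✓
  C (knave): "B is a knight" — false. ✓
  D (knave): "A is a knight and A is a knave" — false. ✓
This is the unique consistent assignment.

Knights: none. Knaves: A, B, C, and D.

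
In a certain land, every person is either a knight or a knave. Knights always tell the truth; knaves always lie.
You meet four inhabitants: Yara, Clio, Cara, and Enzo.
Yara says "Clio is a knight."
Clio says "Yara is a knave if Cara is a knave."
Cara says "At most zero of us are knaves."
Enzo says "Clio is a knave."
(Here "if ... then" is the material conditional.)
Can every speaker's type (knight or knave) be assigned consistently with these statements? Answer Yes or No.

No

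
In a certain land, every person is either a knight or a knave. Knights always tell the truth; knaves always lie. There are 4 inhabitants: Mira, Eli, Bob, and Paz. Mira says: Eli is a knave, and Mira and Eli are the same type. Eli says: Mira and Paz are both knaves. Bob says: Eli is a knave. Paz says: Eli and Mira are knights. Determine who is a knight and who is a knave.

Mira is a knave, Eli is a knight, Bob is a knave, and Paz is a knave.

Mira is a knave; "Eli is a knave, and Mira and Eli are the same type" is false, as required.
Eli is a knight, so "Mira and Paz are both knaves" must be True — and it is.
As a knave, Bob's statement "Eli is a knave" should be false; it is.
Since Paz is a knave, "Eli and Mira are knights" needs to be false, which holds.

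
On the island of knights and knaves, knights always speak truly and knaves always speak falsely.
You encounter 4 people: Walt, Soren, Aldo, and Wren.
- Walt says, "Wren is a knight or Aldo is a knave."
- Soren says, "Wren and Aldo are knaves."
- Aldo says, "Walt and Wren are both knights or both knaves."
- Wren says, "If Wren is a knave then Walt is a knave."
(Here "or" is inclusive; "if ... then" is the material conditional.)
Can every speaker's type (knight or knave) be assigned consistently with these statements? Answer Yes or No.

Yes

One consistent assignment: Walt=knight, Soren=knight, Aldo=knave, Wren=knave.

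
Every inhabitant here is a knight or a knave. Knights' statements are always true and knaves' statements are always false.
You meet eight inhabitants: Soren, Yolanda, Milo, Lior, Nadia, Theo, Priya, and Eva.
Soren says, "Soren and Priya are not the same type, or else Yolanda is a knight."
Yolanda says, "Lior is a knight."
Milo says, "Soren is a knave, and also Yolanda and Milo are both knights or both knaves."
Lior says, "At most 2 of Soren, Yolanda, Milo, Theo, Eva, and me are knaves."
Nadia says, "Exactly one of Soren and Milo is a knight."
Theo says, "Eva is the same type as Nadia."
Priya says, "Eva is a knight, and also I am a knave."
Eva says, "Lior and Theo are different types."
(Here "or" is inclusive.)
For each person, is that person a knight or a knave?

Since Soren is a knight, "Soren and Priya are not the same type, or else Yolanda is a knight" needs to be true, which holds.
Yolanda is a knave, so "Lior is a knight" must be false — and it is.
Milo is a knave; "Soren is a knave, and also Yolanda and Milo are both knights or both knaves" is false, as required.
Lior is a knave, and the claim "at most 2 of Soren, Yolanda, Milo, Theo, Eva, and me are knaves" is indeed false.
Since Nadia is a knight, "exactly one of Soren and Milo is a knight" needs to be true, which holds.
Theo (knave): "Eva is the same type as Nadia" — false. ✓
As a knave, Priya's statement "Eva is a knight, and also I am a knave" should be false; it is.
Since Eva is a knave, "Lior and Theo are different types" needs to be false, which holds.

Soren is a knight, Yolanda is a knave, Milo is a knave, Lior is a knave, Nadia is a knight, Theo is a knave, Priya is a knave, and Eva is a knave.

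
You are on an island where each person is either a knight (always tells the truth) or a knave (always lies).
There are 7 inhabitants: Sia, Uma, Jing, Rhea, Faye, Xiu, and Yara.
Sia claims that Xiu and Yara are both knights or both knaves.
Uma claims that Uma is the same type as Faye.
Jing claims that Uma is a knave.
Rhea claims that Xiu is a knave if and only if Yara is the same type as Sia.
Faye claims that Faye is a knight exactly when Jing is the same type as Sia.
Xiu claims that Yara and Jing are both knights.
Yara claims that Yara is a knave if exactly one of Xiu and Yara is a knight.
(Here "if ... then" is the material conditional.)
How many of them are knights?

5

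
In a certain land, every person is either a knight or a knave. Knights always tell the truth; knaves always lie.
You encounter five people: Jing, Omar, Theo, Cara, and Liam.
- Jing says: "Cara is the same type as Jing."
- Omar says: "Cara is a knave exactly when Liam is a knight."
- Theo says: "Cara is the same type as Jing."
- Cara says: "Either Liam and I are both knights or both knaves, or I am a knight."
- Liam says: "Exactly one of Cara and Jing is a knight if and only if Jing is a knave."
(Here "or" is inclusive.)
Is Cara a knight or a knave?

Cara is a knight.

Consistent assignments: {Jing=knight, Omar=knave, Theo=knight, Cara=knight, Liam=knight}; {Jing=knave, Omar=knave, Theo=knave, Cara=knight, Liam=knight}
In every consistent assignment, Cara is a knight.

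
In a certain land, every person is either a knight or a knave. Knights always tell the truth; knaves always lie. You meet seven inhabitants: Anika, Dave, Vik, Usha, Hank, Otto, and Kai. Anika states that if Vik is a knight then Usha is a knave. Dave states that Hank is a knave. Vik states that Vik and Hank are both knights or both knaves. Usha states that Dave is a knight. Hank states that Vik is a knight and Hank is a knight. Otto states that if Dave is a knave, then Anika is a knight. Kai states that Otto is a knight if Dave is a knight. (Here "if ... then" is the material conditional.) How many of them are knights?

5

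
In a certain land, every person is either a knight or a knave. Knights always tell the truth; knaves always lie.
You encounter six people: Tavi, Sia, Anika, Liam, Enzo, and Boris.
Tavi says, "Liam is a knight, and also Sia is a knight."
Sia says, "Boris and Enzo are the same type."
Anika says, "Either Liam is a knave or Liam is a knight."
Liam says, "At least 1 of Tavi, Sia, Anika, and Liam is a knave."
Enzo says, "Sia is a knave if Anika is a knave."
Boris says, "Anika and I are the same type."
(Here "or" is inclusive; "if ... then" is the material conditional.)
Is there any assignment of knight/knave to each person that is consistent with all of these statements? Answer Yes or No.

Yes

One consistent assignment: Tavi=knave, Sia=knave, Anika=knight, Liam=knight, Enzo=knight, Boris=knave.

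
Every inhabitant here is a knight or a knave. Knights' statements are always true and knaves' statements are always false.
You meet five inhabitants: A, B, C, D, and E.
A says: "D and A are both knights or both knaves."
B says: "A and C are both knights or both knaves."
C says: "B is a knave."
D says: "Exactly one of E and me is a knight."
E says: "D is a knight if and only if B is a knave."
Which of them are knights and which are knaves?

Knights: B and D. Knaves: A, C, and E.

Suppose A is a knight. Then A's statement "D and A are both knights or both knaves" would have to be true. Checking the 16 ways to assign the others, none is consistent with every speaker.
(For instance, with B=knight, C=knave, D=knight, E=knave, B's claim "A and C are both knights or both knaves" comes out false where it would need to be true.)
So A must be a knave, making "D and A are both knights or both knaves" false. Taking A=knave, B=knight, C=knave, D=knight, E=knave, each remaining statement checks out:
  B (knight): "A and C are both knights or both knaves" — true. ✓
  C (knave): "B is a knave" — false. ✓
  D (knight): "exactly one of E and me is a knight" — true. ✓
  E (knave): "D is a knight if and only if B is a knave" — false. ✓
This is the unique consistent assignment.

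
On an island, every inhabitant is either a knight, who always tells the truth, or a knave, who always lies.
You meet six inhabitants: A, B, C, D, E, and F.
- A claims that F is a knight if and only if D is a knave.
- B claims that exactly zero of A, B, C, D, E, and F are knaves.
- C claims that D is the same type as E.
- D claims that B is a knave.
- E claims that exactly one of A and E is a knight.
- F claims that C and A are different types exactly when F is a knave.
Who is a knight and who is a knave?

A is a knave, B is a knave, C is a knave, D is a knight, E is a knave, and F is a knight.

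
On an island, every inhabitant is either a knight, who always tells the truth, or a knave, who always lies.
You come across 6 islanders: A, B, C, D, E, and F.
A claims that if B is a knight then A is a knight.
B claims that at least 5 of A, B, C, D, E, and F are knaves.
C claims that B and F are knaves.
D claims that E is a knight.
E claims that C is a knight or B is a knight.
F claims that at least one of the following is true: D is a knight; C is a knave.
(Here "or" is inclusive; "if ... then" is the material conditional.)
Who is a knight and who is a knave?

A is a knight, B is a knave, C is a knave, D is a knave, E is a knave, and F is a knight.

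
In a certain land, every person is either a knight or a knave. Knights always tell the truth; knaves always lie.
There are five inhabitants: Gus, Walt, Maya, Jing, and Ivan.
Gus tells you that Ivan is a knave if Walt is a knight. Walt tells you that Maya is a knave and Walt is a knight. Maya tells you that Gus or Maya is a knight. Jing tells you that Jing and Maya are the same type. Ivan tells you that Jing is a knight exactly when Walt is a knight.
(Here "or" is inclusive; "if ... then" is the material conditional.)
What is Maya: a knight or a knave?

Maya is a knight.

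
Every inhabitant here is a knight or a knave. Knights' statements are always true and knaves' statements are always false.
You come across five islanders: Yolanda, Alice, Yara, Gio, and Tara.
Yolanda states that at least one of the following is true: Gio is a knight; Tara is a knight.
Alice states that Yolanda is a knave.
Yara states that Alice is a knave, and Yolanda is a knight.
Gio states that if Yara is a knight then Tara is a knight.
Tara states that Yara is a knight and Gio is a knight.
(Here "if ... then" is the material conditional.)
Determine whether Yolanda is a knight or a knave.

Yolanda is a knight.

Consistent assignments: {Yolanda=knight, Alice=knave, Yara=knight, Gio=knight, Tara=knight}
In every consistent assignment, Yolanda is a knight.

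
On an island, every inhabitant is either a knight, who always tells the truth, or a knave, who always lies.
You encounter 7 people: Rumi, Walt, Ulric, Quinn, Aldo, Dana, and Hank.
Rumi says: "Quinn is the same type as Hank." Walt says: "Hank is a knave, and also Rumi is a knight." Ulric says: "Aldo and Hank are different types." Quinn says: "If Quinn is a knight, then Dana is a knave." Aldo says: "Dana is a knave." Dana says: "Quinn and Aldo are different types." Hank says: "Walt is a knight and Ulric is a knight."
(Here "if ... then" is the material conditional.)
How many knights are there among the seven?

3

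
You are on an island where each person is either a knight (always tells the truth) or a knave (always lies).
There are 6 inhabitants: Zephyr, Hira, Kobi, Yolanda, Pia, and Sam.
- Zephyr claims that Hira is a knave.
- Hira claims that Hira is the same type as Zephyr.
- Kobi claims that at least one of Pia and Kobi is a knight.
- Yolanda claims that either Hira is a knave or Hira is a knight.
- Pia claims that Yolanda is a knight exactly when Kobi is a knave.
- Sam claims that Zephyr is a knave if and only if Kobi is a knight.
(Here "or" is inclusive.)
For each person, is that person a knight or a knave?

Zephyr is a knight, Hira is a knave, Kobi is a knight, Yolanda is a knight, Pia is a knave, and Sam is a knave.

Since Zephyr is a knight, "Hira is a knave" needs to be True, which holds.
Hira (knave): "Hira is the same type as Zephyr" — False. ✓
Kobi is a knight; "at least one of Pia and Kobi is a knight" is True, as required.
Yolanda is a knight; "either Hira is a knave or Hira is a knight" is True, as required.
Pia (knave): "Yolanda is a knight exactly when Kobi is a knave" — False. ✓
Since Sam is a knave, "Zephyr is a knave if and only if Kobi is a knight" needs to be False, which holds.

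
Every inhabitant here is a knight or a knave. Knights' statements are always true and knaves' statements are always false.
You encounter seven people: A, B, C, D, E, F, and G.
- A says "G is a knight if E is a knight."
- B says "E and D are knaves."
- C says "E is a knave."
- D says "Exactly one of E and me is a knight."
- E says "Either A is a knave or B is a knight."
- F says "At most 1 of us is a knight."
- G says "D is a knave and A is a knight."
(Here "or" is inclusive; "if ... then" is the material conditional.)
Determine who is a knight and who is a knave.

A is a knight, so "G is a knight if E is a knight" must be true — and it is.
B is a knave, so "E and D are knaves" must be False — and it is.
C (knight): "E is a knave" — true. ✓
D is a knight, so "exactly one of E and me is a knight" must be true — and it is.
E (knave): "either A is a knave or B is a knight" — False. ✓
F is a knave, so "at most 1 of us is a knight" must be False — and it is.
G is a knave; "D is a knave and A is a knight" is False, as required.

A is a knight, B is a knave, C is a knight, D is a knight, E is a knave, F is a knave, and G is a knave.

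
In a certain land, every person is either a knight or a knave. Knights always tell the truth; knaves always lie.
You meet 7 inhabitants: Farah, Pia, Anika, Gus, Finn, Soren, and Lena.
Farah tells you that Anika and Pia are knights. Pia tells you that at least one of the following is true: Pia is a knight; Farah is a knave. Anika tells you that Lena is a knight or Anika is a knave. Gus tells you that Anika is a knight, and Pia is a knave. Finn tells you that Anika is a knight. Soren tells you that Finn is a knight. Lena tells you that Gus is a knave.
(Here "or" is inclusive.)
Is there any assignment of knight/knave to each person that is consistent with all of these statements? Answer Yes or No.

One consistent assignment: Farah=knight, Pia=knight, Anika=knight, Gus=knave, Finn=knight, Soren=knight, Lena=knight.

Yes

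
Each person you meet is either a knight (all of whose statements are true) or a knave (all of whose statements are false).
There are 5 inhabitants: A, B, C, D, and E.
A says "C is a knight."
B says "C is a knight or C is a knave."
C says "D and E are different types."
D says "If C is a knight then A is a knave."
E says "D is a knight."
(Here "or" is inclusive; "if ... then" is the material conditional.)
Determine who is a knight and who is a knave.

Suppose A is a knight. Then A's statement "C is a knight" would have to be true. Checking the 16 ways to assign the others, none is consistent with every speaker.
(For instance, with B=knight, C=knave, D=knight, E=knight, A's claim "C is a knight" comes out false where it would need to be true.)
So A must be a knave, making "C is a knight" false. Taking A=knave, B=knight, C=knave, D=knight, E=knight, each remaining statement checks out:
  B (knight): "C is a knight or C is a knave" — true. ✓
  C (knave): "D and E are different types" — false. ✓
  D (knight): "if C is a knight then A is a knave" — true. ✓
  E (knight): "D is a knight" — true. ✓
This is the unique consistent assignment.

A is a knave, B is a knight, C is a knave, D is a knight, and E is a knight.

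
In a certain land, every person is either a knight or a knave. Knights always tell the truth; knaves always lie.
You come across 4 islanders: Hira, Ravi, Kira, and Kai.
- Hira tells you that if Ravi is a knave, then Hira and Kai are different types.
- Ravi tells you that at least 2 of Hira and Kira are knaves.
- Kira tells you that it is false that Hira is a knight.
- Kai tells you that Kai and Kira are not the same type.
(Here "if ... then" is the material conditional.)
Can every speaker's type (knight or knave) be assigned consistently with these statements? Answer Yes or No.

Yes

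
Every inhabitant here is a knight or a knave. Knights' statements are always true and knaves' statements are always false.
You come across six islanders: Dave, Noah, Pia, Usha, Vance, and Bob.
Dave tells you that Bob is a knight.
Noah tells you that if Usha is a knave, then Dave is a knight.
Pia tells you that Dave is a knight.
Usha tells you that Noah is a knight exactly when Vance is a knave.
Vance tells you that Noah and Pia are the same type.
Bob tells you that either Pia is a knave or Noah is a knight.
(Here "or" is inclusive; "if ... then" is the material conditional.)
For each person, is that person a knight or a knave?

Since Dave is a knight, "Bob is a knight" needs to be True, which holds.
Noah is a knight, and the claim "if Usha is a knave, then Dave is a knight" is indeed True.
Pia is a knight, and the claim "Dave is a knight" is indeed True.
Since Usha is a knave, "Noah is a knight exactly when Vance is a knave" needs to be False, which holds.
Vance (knight): "Noah and Pia are the same type" — True. ✓
Since Bob is a knight, "either Pia is a knave or Noah is a knight" needs to be True, which holds.

Dave is a knight, Noah is a knight, Pia is a knight, Usha is a knave, Vance is a knight, and Bob is a knight.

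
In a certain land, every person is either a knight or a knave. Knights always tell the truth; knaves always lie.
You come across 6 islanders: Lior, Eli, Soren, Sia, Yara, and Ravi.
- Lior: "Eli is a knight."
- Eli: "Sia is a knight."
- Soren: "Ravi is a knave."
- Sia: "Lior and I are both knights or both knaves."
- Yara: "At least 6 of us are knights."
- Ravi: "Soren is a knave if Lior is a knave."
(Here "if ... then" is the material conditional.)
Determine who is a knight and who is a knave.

Lior is a knight, Eli is a knight, Soren is a knave, Sia is a knight, Yara is a knave, and Ravi is a knight.

Lior is a knight, and the claim "Eli is a knight" is indeed true.
Eli (knight): "Sia is a knight" — true. ✓
Soren (knave): "Ravi is a knave" — False. ✓
Sia (knight): "Lior and I are both knights or both knaves" — true. ✓
Yara is a knave; "at least 6 of us are knights" is False, as required.
Ravi is a knight; "Soren is a knave if Lior is a knave" is true, as required.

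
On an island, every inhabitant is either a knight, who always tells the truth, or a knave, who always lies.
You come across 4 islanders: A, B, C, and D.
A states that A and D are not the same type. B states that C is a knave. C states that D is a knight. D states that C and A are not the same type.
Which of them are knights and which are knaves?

A is a knave, so "A and D are not the same type" must be False — and it is.
As a knight, B's statement "C is a knave" should be true; it is.
As a knave, C's statement "D is a knight" should be False; it is.
D is a knave, so "C and A are not the same type" must be False — and it is.

A is a knave, B is a knight, C is a knave, and D is a knave.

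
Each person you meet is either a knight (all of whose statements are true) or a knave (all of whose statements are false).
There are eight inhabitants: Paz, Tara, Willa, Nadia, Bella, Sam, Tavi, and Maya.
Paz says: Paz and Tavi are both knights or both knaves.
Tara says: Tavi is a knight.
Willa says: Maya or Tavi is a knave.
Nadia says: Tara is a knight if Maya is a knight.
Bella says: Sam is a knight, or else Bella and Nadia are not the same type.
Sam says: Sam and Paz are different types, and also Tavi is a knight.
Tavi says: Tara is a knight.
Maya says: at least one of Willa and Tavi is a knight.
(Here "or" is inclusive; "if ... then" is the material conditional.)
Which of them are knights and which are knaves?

Knights: Tara, Nadia, Bella, Sam, Tavi, and Maya. Knaves: Paz and Willa.

As a knave, Paz's statement "Paz and Tavi are both knights or both knaves" should be False; it is.
As a knight, Tara's statement "Tavi is a knight" should be true; it is.
Willa is a knave; "Maya or Tavi is a knave" is False, as required.
Since Nadia is a knight, "Tara is a knight if Maya is a knight" needs to be true, which holds.
Bella is a knight; "Sam is a knight, or else Bella and Nadia are not the same type" is true, as required.
Sam (knight): "Sam and Paz are different types, and also Tavi is a knight" — true. ✓
Tavi is a knight, so "Tara is a knight" must be true — and it is.
Since Maya is a knight, "at least one of Willa and Tavi is a knight" needs to be true, which holds.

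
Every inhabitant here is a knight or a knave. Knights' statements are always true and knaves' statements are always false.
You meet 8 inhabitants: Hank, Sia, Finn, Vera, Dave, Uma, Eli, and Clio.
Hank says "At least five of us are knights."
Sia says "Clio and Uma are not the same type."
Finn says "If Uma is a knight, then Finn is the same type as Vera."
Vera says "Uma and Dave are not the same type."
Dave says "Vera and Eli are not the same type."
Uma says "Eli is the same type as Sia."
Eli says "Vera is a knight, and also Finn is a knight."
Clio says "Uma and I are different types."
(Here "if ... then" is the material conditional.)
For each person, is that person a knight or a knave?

Hank is a knave, so "at least five of us are knights" must be False — and it is.
Sia is a knight; "Clio and Uma are not the same type" is true, as required.
As a knight, Finn's statement "if Uma is a knight, then Finn is the same type as Vera" should be true; it is.
Vera is a knave, so "Uma and Dave are not the same type" must be False — and it is.
Dave is a knave, so "Vera and Eli are not the same type" must be False — and it is.
Uma is a knave, so "Eli is the same type as Sia" must be False — and it is.
Eli is a knave; "Vera is a knight, and also Finn is a knight" is False, as required.
Clio (knight): "Uma and I are different types" — true. ✓

Hank is a knave, Sia is a knight, Finn is a knight, Vera is a knave, Dave is a knave, Uma is a knave, Eli is a knave, and Clio is a knight.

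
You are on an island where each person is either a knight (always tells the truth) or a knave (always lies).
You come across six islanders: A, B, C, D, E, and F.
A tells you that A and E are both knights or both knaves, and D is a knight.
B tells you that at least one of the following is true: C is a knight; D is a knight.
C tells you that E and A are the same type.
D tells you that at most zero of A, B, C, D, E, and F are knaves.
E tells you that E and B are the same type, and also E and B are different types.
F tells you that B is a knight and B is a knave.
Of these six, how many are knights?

The unique consistent assignment is A=knave, B=knight, C=knight, D=knave, E=knave, F=knave.
That has 2 knights.

2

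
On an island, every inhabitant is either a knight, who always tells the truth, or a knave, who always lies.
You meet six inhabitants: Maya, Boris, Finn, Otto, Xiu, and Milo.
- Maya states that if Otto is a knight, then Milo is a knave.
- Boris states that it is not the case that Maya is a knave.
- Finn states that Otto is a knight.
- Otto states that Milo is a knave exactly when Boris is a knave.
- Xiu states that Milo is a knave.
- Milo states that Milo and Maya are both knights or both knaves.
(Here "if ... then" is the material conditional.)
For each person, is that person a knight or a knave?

Maya is a knight, Boris is a knight, Finn is a knave, Otto is a knave, Xiu is a knight, and Milo is a knave.

Since Maya is a knight, "if Otto is a knight, then Milo is a knave" needs to be True, which holds.
Since Boris is a knight, "it is not the case that Maya is a knave" needs to be True, which holds.
Finn (knave): "Otto is a knight" — false. ✓
Otto (knave): "Milo is a knave exactly when Boris is a knave" — false. ✓
Xiu (knight): "Milo is a knave" — True. ✓
As a knave, Milo's statement "Milo and Maya are both knights or both knaves" should be false; it is.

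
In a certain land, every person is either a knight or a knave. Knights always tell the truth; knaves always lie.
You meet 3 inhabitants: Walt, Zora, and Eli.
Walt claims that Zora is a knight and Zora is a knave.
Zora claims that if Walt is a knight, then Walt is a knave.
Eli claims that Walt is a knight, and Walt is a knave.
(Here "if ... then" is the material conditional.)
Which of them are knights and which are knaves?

Walt is a knave, Zora is a knight, and Eli is a knave.

Walt is a knave, and the claim "Zora is a knight and Zora is a knave" is indeed False.
Zora is a knight, and the claim "if Walt is a knight, then Walt is a knave" is indeed True.
Since Eli is a knave, "Walt is a knight, and Walt is a knave" needs to be False, which holds.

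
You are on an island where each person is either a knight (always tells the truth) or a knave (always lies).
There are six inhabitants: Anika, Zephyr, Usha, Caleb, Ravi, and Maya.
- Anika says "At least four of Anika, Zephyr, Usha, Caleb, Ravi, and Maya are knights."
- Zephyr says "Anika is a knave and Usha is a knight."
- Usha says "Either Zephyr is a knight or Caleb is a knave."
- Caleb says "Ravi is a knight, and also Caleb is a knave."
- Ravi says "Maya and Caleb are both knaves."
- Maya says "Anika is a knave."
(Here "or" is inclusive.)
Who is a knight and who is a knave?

Knights: Zephyr, Usha, and Maya. Knaves: Anika, Caleb, and Ravi.

Anika (knave): "at least four of Anika, Zephyr, Usha, Caleb, Ravi, and Maya are knights" — False. ✓
As a knight, Zephyr's statement "Anika is a knave and Usha is a knight" should be true; it is.
Since Usha is a knight, "either Zephyr is a knight or Caleb is a knave" needs to be true, which holds.
Caleb is a knave, so "Ravi is a knight, and also Caleb is a knave" must be False — and it is.
Ravi (knave): "Maya and Caleb are both knaves" — False. ✓
Maya (knight): "Anika is a knave" — true. ✓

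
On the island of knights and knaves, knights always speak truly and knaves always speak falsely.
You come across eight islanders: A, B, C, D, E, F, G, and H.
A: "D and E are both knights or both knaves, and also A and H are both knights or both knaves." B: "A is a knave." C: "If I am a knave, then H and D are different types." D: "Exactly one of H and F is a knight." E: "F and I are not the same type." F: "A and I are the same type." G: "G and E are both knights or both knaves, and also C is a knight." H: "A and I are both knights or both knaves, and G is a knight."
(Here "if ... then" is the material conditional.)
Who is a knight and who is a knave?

Since A is a knight, "D and E are both knights or both knaves, and also A and H are both knights or both knaves" needs to be True, which holds.
B is a knave; "A is a knave" is false, as required.
Since C is a knight, "if I am a knave, then H and D are different types" needs to be True, which holds.
D is a knight, so "exactly one of H and F is a knight" must be True — and it is.
E is a knight, and the claim "F and I are not the same type" is indeed True.
As a knave, F's statement "A and I are the same type" should be false; it is.
Since G is a knight, "G and E are both knights or both knaves, and also C is a knight" needs to be True, which holds.
H (knight): "A and I are both knights or both knaves, and G is a knight" — True. ✓

Knights: A, C, D, E, G, and H. Knaves: B and F.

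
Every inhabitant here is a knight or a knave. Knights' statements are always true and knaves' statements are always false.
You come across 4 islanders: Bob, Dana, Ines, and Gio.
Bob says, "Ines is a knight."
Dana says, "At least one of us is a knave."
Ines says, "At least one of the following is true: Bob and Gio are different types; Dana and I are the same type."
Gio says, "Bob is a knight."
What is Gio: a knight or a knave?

Gio is a knave.

Consistent assignments: {Bob=knave, Dana=knight, Ines=knave, Gio=knave}
In every consistent assignment, Gio is a knave.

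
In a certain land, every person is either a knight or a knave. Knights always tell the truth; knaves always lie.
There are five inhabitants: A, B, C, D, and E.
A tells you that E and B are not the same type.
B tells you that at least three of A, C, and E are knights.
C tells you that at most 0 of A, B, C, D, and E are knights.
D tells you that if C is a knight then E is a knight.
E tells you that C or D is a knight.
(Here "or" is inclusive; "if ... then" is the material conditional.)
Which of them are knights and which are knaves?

A is a knight, B is a knave, C is a knave, D is a knight, and E is a knight.

Suppose A is a knave. Then A's statement "E and B are not the same type" would have to be false. Checking the 16 ways to assign the others, none is consistent with every speaker.
(For instance, with B=knave, C=knave, D=knight, E=knight, A's claim "E and B are not the same type" comes out true where it would need to be false.)
So A must be a knight, making "E and B are not the same type" true. Taking A=knight, B=knave, C=knave, D=knight, E=knight, each remaining statement checks out:
  B (knave): "at least three of A, C, and E are knights" — false. ✓
  C (knave): "at most 0 of A, B, C, D, and E are knights" — false. ✓
  D (knight): "if C is a knight then E is a knight" — true. ✓
  E (knight): "C or D is a knight" — true. ✓
This is the unique consistent assignment.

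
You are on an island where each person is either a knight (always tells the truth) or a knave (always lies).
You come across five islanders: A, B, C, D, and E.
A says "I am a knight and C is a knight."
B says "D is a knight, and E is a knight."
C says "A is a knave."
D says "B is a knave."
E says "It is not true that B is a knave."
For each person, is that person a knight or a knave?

A is a knave, B is a knave, C is a knight, D is a knight, and E is a knave.

Suppose A is a knight. Then A's statement "I am a knight and C is a knight" would have to be true. Checking the 16 ways to assign the others, none is consistent with every speaker.
(For instance, with B=knave, C=knight, D=knight, E=knave, C's claim "A is a knave" comes out false where it would need to be true.)
So A must be a knave, making "I am a knight and C is a knight" false. Taking A=knave, B=knave, C=knight, D=knight, E=knave, each remaining statement checks out:
  B (knave): "D is a knight, and E is a knight" — false. ✓
  C (knight): "A is a knave" — true. ✓
  D (knight): "B is a knave" — true. ✓
  E (knave): "it is not true that B is a knave" — false. ✓
This is the unique consistent assignment.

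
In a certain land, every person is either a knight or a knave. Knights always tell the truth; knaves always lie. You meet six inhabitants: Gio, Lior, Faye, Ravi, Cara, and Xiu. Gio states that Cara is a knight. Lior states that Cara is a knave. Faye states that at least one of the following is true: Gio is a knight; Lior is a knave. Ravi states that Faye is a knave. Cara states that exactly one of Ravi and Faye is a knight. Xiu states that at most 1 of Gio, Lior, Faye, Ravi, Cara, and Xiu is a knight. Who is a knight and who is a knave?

Gio is a knight, Lior is a knave, Faye is a knight, Ravi is a knave, Cara is a knight, and Xiu is a knave.

Since Gio is a knight, "Cara is a knight" needs to be True, which holds.
Lior is a knave, so "Cara is a knave" must be false — and it is.
Faye is a knight; "at least one of the following is true: Gio is a knight; Lior is a knave" is True, as required.
Ravi (knave): "Faye is a knave" — false. ✓
Since Cara is a knight, "exactly one of Ravi and Faye is a knight" needs to be True, which holds.
Xiu is a knave, and the claim "at most 1 of Gio, Lior, Faye, Ravi, Cara, and Xiu is a knight" is indeed false.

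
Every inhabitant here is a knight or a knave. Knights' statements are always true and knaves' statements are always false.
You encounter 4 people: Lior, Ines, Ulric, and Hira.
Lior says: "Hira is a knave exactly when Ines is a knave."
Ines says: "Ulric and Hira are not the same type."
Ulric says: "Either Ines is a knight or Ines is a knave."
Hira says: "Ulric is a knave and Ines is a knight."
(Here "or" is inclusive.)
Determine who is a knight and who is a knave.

Lior is a knave, Ines is a knight, Ulric is a knight, and Hira is a knave.

As a knave, Lior's statement "Hira is a knave exactly when Ines is a knave" should be false; it is.
Ines is a knight, so "Ulric and Hira are not the same type" must be True — and it is.
Ulric (knight): "either Ines is a knight or Ines is a knave" — True. ✓
Since Hira is a knave, "Ulric is a knave and Ines is a knight" needs to be false, which holds.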